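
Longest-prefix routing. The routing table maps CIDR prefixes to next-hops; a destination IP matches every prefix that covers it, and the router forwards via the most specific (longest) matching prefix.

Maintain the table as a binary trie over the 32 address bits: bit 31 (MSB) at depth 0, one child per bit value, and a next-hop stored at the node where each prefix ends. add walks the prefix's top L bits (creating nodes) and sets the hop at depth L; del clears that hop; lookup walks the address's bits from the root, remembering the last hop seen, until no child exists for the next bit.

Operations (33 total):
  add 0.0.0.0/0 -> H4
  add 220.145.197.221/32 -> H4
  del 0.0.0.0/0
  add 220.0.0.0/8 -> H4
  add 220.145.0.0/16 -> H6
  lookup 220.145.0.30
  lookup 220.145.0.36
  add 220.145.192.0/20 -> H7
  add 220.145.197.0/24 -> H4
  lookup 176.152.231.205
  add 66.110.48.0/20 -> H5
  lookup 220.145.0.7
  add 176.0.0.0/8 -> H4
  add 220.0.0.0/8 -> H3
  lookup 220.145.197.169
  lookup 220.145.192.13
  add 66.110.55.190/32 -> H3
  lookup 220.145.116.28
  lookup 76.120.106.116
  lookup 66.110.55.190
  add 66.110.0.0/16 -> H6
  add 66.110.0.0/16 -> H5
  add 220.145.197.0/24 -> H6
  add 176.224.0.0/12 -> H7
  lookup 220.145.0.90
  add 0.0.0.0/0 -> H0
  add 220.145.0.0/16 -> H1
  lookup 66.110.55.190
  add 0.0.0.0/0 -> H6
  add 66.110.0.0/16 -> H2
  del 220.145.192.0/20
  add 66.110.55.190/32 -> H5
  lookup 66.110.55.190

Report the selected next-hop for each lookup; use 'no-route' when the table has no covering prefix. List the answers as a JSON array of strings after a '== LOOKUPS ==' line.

Process each operation:
  add 0.0.0.0/0 -> H4 at depth 0
  add 220.145.197.221/32 -> H4 at depth 32
  - 0.0.0.0/0 clear@0
  add 220.0.0.0/8 -> H4 at depth 8
  add 220.145.0.0/16 -> H6 at depth 16
  Q 220.145.0.30: descend 1101110010010001 ; hops seen [H4,H6] ; pick H6
  Q 220.145.0.36: descend 1101110010010001 ; hops seen [H4,H6] ; pick H6
  add 220.145.192.0/20 -> H7 at depth 20
  add 220.145.197.0/24 -> H4 at depth 24
  Q 176.152.231.205: descend 1 ; hops seen [∅] ; pick no-route
  add 66.110.48.0/20 -> H5 at depth 20
  Q 220.145.0.7: descend 1101110010010001 ; hops seen [H4,H6] ; pick H6
  add 176.0.0.0/8 -> H4 at depth 8
  add 220.0.0.0/8 -> H3 at depth 8
  Q 220.145.197.169: descend 1101110010010001110001011 ; hops seen [H3,H6,H7,H4] ; pick H4
  Q 220.145.192.13: descend 110111001001000111000 ; hops seen [H3,H6,H7] ; pick H7
  add 66.110.55.190/32 -> H3 at depth 32
  Q 220.145.116.28: descend 1101110010010001 ; hops seen [H3,H6] ; pick H6
  Q 76.120.106.116: descend 0100 ; hops seen [∅] ; pick no-route
  Q 66.110.55.190: descend 01000010011011100011011110111110 ; hops seen [H5,H3] ; pick H3
  add 66.110.0.0/16 -> H6 at depth 16
  add 66.110.0.0/16 -> H5 at depth 16
  add 220.145.197.0/24 -> H6 at depth 24
  add 176.224.0.0/12 -> H7 at depth 12
  Q 220.145.0.90: descend 1101110010010001 ; hops seen [H3,H6] ; pick H6
  add 0.0.0.0/0 -> H0 at depth 0
  add 220.145.0.0/16 -> H1 at depth 16
  Q 66.110.55.190: descend 01000010011011100011011110111110 ; hops seen [H0,H5,H5,H3] ; pick H3
  add 0.0.0.0/0 -> H6 at depth 0
  add 66.110.0.0/16 -> H2 at depth 16
  - 220.145.192.0/20 clear@20
  add 66.110.55.190/32 -> H5 at depth 32
  Q 66.110.55.190: descend 01000010011011100011011110111110 ; hops seen [H6,H2,H5,H5] ; pick H5

== LOOKUPS ==
["H6","H6","no-route","H6","H4","H7","H6","no-route","H3","H6","H3","H5"]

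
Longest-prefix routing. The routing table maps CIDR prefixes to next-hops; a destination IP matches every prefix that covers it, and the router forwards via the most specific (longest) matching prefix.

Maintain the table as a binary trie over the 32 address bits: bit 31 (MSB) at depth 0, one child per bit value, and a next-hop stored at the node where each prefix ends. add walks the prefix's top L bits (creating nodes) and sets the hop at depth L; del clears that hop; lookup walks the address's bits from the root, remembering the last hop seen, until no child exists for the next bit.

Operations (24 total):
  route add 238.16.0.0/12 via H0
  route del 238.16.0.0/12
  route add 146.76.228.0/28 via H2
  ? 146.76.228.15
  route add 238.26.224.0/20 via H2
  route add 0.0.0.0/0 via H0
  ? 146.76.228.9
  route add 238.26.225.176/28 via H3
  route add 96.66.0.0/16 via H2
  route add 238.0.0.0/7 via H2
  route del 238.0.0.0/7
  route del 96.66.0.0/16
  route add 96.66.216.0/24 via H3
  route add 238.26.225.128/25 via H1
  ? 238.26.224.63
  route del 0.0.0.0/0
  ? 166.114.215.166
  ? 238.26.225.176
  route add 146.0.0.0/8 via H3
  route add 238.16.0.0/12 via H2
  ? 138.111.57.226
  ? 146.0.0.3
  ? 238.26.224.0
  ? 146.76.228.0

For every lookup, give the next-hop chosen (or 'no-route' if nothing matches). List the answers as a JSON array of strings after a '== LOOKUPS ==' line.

Apply in order:
  + 238.16.0.0/12 (H0) depth=12
  del 238.16.0.0/12 (clear depth 12)
  + 146.76.228.0/28 (H2) depth=28
  lookup 146.76.228.15: bits 1001001001001100111001000000 walk d0:-→d1:-→d2:-→d3:-→d4:-→d5:-→d6:-→d7:-→d8:-→d9:-→d10:-→d11:-→d12:-→d13:-→d14:-→d15:-→d16:-→d17:-→d18:-→d19:-→d20:-→d21:-→d22:-→d23:-→d24:-→d25:-→d26:-→d27:-→d28:H2 -> H2
  + 238.26.224.0/20 (H2) depth=20
  + 0.0.0.0/0 (H0) depth=0
  lookup 146.76.228.9: bits 1001001001001100111001000000 walk d0:H0→d1:-→d2:-→d3:-→d4:-→d5:-→d6:-→d7:-→d8:-→d9:-→d10:-→d11:-→d12:-→d13:-→d14:-→d15:-→d16:-→d17:-→d18:-→d19:-→d20:-→d21:-→d22:-→d23:-→d24:-→d25:-→d26:-→d27:-→d28:H2 -> H2
  + 238.26.225.176/28 (H3) depth=28
  + 96.66.0.0/16 (H2) depth=16
  + 238.0.0.0/7 (H2) depth=7
  del 238.0.0.0/7 (clear depth 7)
  del 96.66.0.0/16 (clear depth 16)
  + 96.66.216.0/24 (H3) depth=24
  + 238.26.225.128/25 (H1) depth=25
  lookup 238.26.224.63: bits 11101110000110101110000 walk d0:H0→d1:-→d2:-→d3:-→d4:-→d5:-→d6:-→d7:-→d8:-→d9:-→d10:-→d11:-→d12:-→d13:-→d14:-→d15:-→d16:-→d17:-→d18:-→d19:-→d20:H2→d21:-→d22:-→d23:- -> H2
  del 0.0.0.0/0 (clear depth 0)
  lookup 166.114.215.166: bits 10 walk d0:-→d1:-→d2:- -> no-route
  lookup 238.26.225.176: bits 1110111000011010111000011011 walk d0:-→d1:-→d2:-→d3:-→d4:-→d5:-→d6:-→d7:-→d8:-→d9:-→d10:-→d11:-→d12:-→d13:-→d14:-→d15:-→d16:-→d17:-→d18:-→d19:-→d20:H2→d21:-→d22:-→d23:-→d24:-→d25:H1→d26:-→d27:-→d28:H3 -> H3
  + 146.0.0.0/8 (H3) depth=8
  + 238.16.0.0/12 (H2) depth=12
  lookup 138.111.57.226: bits 100 walk d0:-→d1:-→d2:-→d3:- -> no-route
  lookup 146.0.0.3: bits 100100100 walk d0:-→d1:-→d2:-→d3:-→d4:-→d5:-→d6:-→d7:-→d8:H3→d9:- -> H3
  lookup 238.26.224.0: bits 11101110000110101110000 walk d0:-→d1:-→d2:-→d3:-→d4:-→d5:-→d6:-→d7:-→d8:-→d9:-→d10:-→d11:-→d12:H2→d13:-→d14:-→d15:-→d16:-→d17:-→d18:-→d19:-→d20:H2→d21:-→d22:-→d23:- -> H2
  lookup 146.76.228.0: bits 1001001001001100111001000000 walk d0:-→d1:-→d2:-→d3:-→d4:-→d5:-→d6:-→d7:-→d8:H3→d9:-→d10:-→d11:-→d12:-→d13:-→d14:-→d15:-→d16:-→d17:-→d18:-→d19:-→d20:-→d21:-→d22:-→d23:-→d24:-→d25:-→d26:-→d27:-→d28:H2 -> H2

== LOOKUPS ==
["H2","H2","H2","no-route","H3","no-route","H3","H2","H2"]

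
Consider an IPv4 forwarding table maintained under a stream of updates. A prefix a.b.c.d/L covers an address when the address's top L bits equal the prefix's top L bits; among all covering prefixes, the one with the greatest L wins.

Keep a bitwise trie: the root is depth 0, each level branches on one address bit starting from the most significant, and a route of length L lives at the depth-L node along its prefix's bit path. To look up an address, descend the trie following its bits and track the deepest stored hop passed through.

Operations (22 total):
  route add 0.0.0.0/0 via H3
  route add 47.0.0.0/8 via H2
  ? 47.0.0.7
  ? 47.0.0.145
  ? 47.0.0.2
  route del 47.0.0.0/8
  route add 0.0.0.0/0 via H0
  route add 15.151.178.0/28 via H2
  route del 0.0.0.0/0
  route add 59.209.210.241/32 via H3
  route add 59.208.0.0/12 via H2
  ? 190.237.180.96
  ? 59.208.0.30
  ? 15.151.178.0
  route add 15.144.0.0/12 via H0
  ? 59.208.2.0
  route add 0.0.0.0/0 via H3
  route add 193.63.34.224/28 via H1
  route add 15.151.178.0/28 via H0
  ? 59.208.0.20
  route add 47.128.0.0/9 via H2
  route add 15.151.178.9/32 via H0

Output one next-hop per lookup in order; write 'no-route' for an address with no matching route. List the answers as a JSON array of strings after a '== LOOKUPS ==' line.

Trace:
  + 0.0.0.0/0 (H3) depth=0
  + 47.0.0.0/8 (H2) depth=8
  Q 47.0.0.7: descend 00101111 ; hops seen [H3,H2] ; pick H2
  Q 47.0.0.145: descend 00101111 ; hops seen [H3,H2] ; pick H2
  Q 47.0.0.2: descend 00101111 ; hops seen [H3,H2] ; pick H2
  - 47.0.0.0/8 clear@8
  + 0.0.0.0/0 (H0) depth=0
  + 15.151.178.0/28 (H2) depth=28
  - 0.0.0.0/0 clear@0
  + 59.209.210.241/32 (H3) depth=32
  + 59.208.0.0/12 (H2) depth=12
  Q 190.237.180.96: descend ε ; hops seen [∅] ; pick no-route
  Q 59.208.0.30: descend 001110111101000 ; hops seen [H2] ; pick H2
  Q 15.151.178.0: descend 0000111110010111101100100000 ; hops seen [H2] ; pick H2
  + 15.144.0.0/12 (H0) depth=12
  Q 59.208.2.0: descend 001110111101000 ; hops seen [H2] ; pick H2
  + 0.0.0.0/0 (H3) depth=0
  + 193.63.34.224/28 (H1) depth=28
  + 15.151.178.0/28 (H0) depth=28
  Q 59.208.0.20: descend 001110111101000 ; hops seen [H3,H2] ; pick H2
  + 47.128.0.0/9 (H2) depth=9
  + 15.151.178.9/32 (H0) depth=32

== LOOKUPS ==
["H2","H2","H2","no-route","H2","H2","H2","H2"]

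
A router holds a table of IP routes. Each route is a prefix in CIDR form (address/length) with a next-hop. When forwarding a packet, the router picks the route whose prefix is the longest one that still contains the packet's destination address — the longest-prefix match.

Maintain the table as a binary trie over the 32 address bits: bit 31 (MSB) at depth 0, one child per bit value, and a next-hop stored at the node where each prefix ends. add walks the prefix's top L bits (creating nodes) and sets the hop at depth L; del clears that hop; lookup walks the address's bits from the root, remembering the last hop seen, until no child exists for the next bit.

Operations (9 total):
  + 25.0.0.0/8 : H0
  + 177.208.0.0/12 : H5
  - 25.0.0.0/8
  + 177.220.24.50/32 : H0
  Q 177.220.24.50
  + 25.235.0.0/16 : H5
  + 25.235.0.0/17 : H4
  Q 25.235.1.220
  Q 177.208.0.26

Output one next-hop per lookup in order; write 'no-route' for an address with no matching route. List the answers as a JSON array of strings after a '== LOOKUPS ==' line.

Process each operation:
  add 25.0.0.0/8 -> H0 at depth 8
  add 177.208.0.0/12 -> H5 at depth 12
  del 25.0.0.0/8 (clear depth 8)
  add 177.220.24.50/32 -> H0 at depth 32
  lookup 177.220.24.50: bits 10110001110111000001100000110010 walk d0:-→d1:-→d2:-→d3:-→d4:-→d5:-→d6:-→d7:-→d8:-→d9:-→d10:-→d11:-→d12:H5→d13:-→d14:-→d15:-→d16:-→d17:-→d18:-→d19:-→d20:-→d21:-→d22:-→d23:-→d24:-→d25:-→d26:-→d27:-→d28:-→d29:-→d30:-→d31:-→d32:H0 -> H0
  add 25.235.0.0/16 -> H5 at depth 16
  add 25.235.0.0/17 -> H4 at depth 17
  lookup 25.235.1.220: bits 00011001111010110 walk d0:-→d1:-→d2:-→d3:-→d4:-→d5:-→d6:-→d7:-→d8:-→d9:-→d10:-→d11:-→d12:-→d13:-→d14:-→d15:-→d16:H5→d17:H4 -> H4
  lookup 177.208.0.26: bits 101100011101 walk d0:-→d1:-→d2:-→d3:-→d4:-→d5:-→d6:-→d7:-→d8:-→d9:-→d10:-→d11:-→d12:H5 -> H5

== LOOKUPS ==
["H0","H4","H5"]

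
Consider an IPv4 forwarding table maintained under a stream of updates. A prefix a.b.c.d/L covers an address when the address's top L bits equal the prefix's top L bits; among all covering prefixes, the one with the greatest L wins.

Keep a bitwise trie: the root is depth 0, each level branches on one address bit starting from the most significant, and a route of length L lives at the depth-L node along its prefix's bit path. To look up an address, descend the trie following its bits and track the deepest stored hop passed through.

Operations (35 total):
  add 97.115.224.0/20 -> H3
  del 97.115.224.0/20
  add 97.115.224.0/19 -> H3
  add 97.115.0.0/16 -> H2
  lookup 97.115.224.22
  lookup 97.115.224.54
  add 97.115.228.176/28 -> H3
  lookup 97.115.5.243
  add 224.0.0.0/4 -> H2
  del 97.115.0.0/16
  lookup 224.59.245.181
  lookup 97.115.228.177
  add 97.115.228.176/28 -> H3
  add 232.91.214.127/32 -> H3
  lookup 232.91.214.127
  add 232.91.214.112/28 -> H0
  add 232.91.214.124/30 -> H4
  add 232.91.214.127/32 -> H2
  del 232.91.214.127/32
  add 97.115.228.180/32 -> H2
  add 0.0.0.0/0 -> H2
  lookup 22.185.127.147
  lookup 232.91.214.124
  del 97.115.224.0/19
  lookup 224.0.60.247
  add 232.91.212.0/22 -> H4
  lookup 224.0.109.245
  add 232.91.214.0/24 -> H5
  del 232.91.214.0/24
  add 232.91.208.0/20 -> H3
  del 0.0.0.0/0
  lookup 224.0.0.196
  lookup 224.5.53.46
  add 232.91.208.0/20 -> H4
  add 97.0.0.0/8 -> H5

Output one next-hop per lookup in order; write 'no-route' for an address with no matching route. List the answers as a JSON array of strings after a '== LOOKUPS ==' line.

Trace:
  add 97.115.224.0/20 -> H3 at depth 20
  - 97.115.224.0/20 clear@20
  add 97.115.224.0/19 -> H3 at depth 19
  add 97.115.0.0/16 -> H2 at depth 16
  ? 97.115.224.22  path d0:-→d1:-→d2:-→d3:-→d4:-→d5:-→d6:-→d7:-→d8:-→d9:-→d10:-→d11:-→d12:-→d13:-→d14:-→d15:-→d16:H2→d17:-→d18:-→d19:H3→d20:-  best=H3
  ? 97.115.224.54  path d0:-→d1:-→d2:-→d3:-→d4:-→d5:-→d6:-→d7:-→d8:-→d9:-→d10:-→d11:-→d12:-→d13:-→d14:-→d15:-→d16:H2→d17:-→d18:-→d19:H3→d20:-  best=H3
  add 97.115.228.176/28 -> H3 at depth 28
  ? 97.115.5.243  path d0:-→d1:-→d2:-→d3:-→d4:-→d5:-→d6:-→d7:-→d8:-→d9:-→d10:-→d11:-→d12:-→d13:-→d14:-→d15:-→d16:H2  best=H2
  add 224.0.0.0/4 -> H2 at depth 4
  - 97.115.0.0/16 clear@16
  ? 224.59.245.181  path d0:-→d1:-→d2:-→d3:-→d4:H2  best=H2
  ? 97.115.228.177  path d0:-→d1:-→d2:-→d3:-→d4:-→d5:-→d6:-→d7:-→d8:-→d9:-→d10:-→d11:-→d12:-→d13:-→d14:-→d15:-→d16:-→d17:-→d18:-→d19:H3→d20:-→d21:-→d22:-→d23:-→d24:-→d25:-→d26:-→d27:-→d28:H3  best=H3
  add 97.115.228.176/28 -> H3 at depth 28
  add 232.91.214.127/32 -> H3 at depth 32
  ? 232.91.214.127  path d0:-→d1:-→d2:-→d3:-→d4:H2→d5:-→d6:-→d7:-→d8:-→d9:-→d10:-→d11:-→d12:-→d13:-→d14:-→d15:-→d16:-→d17:-→d18:-→d19:-→d20:-→d21:-→d22:-→d23:-→d24:-→d25:-→d26:-→d27:-→d28:-→d29:-→d30:-→d31:-→d32:H3  best=H3
  add 232.91.214.112/28 -> H0 at depth 28
  add 232.91.214.124/30 -> H4 at depth 30
  add 232.91.214.127/32 -> H2 at depth 32
  - 232.91.214.127/32 clear@32
  add 97.115.228.180/32 -> H2 at depth 32
  add 0.0.0.0/0 -> H2 at depth 0
  ? 22.185.127.147  path d0:H2→d1:-  best=H2
  ? 232.91.214.124  path d0:H2→d1:-→d2:-→d3:-→d4:H2→d5:-→d6:-→d7:-→d8:-→d9:-→d10:-→d11:-→d12:-→d13:-→d14:-→d15:-→d16:-→d17:-→d18:-→d19:-→d20:-→d21:-→d22:-→d23:-→d24:-→d25:-→d26:-→d27:-→d28:H0→d29:-→d30:H4  best=H4
  - 97.115.224.0/19 clear@19
  ? 224.0.60.247  path d0:H2→d1:-→d2:-→d3:-→d4:H2  best=H2
  add 232.91.212.0/22 -> H4 at depth 22
  ? 224.0.109.245  path d0:H2→d1:-→d2:-→d3:-→d4:H2  best=H2
  add 232.91.214.0/24 -> H5 at depth 24
  - 232.91.214.0/24 clear@24
  add 232.91.208.0/20 -> H3 at depth 20
  - 0.0.0.0/0 clear@0
  ? 224.0.0.196  path d0:-→d1:-→d2:-→d3:-→d4:H2  best=H2
  ? 224.5.53.46  path d0:-→d1:-→d2:-→d3:-→d4:H2  best=H2
  add 232.91.208.0/20 -> H4 at depth 20
  add 97.0.0.0/8 -> H5 at depth 8

== LOOKUPS ==
["H3","H3","H2","H2","H3","H3","H2","H4","H2","H2","H2","H2"]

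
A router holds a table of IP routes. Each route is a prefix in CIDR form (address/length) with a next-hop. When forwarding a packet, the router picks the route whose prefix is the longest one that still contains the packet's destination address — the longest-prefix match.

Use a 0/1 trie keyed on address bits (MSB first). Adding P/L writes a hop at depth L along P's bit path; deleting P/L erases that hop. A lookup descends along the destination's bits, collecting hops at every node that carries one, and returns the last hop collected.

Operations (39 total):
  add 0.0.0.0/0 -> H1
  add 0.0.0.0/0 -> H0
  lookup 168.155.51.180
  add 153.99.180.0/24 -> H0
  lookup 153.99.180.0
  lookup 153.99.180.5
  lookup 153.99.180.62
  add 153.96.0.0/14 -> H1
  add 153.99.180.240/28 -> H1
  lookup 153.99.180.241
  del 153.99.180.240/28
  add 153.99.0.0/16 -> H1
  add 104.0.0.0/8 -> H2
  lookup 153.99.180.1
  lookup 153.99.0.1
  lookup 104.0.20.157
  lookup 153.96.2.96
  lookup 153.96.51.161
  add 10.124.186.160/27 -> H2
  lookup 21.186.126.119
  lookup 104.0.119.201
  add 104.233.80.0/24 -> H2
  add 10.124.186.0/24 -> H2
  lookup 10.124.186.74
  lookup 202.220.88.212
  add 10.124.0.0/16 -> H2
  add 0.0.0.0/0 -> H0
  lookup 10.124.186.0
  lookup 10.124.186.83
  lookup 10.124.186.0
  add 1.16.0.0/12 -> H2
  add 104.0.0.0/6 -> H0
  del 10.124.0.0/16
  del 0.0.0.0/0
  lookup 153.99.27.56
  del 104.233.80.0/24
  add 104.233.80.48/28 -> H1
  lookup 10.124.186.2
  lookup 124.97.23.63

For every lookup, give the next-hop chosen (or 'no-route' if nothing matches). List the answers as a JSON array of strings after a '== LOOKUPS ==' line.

Process each operation:
  + 0.0.0.0/0 (H1) depth=0
  + 0.0.0.0/0 (H0) depth=0
  lookup 168.155.51.180: bits ε walk d0:H0 -> H0
  + 153.99.180.0/24 (H0) depth=24
  lookup 153.99.180.0: bits 100110010110001110110100 walk d0:H0→d1:-→d2:-→d3:-→d4:-→d5:-→d6:-→d7:-→d8:-→d9:-→d10:-→d11:-→d12:-→d13:-→d14:-→d15:-→d16:-→d17:-→d18:-→d19:-→d20:-→d21:-→d22:-→d23:-→d24:H0 -> H0
  lookup 153.99.180.5: bits 100110010110001110110100 walk d0:H0→d1:-→d2:-→d3:-→d4:-→d5:-→d6:-→d7:-→d8:-→d9:-→d10:-→d11:-→d12:-→d13:-→d14:-→d15:-→d16:-→d17:-→d18:-→d19:-→d20:-→d21:-→d22:-→d23:-→d24:H0 -> H0
  lookup 153.99.180.62: bits 100110010110001110110100 walk d0:H0→d1:-→d2:-→d3:-→d4:-→d5:-→d6:-→d7:-→d8:-→d9:-→d10:-→d11:-→d12:-→d13:-→d14:-→d15:-→d16:-→d17:-→d18:-→d19:-→d20:-→d21:-→d22:-→d23:-→d24:H0 -> H0
  + 153.96.0.0/14 (H1) depth=14
  + 153.99.180.240/28 (H1) depth=28
  lookup 153.99.180.241: bits 1001100101100011101101001111 walk d0:H0→d1:-→d2:-→d3:-→d4:-→d5:-→d6:-→d7:-→d8:-→d9:-→d10:-→d11:-→d12:-→d13:-→d14:H1→d15:-→d16:-→d17:-→d18:-→d19:-→d20:-→d21:-→d22:-→d23:-→d24:H0→d25:-→d26:-→d27:-→d28:H1 -> H1
  - 153.99.180.240/28 clear@28
  + 153.99.0.0/16 (H1) depth=16
  + 104.0.0.0/8 (H2) depth=8
  lookup 153.99.180.1: bits 100110010110001110110100 walk d0:H0→d1:-→d2:-→d3:-→d4:-→d5:-→d6:-→d7:-→d8:-→d9:-→d10:-→d11:-→d12:-→d13:-→d14:H1→d15:-→d16:H1→d17:-→d18:-→d19:-→d20:-→d21:-→d22:-→d23:-→d24:H0 -> H0
  lookup 153.99.0.1: bits 1001100101100011 walk d0:H0→d1:-→d2:-→d3:-→d4:-→d5:-→d6:-→d7:-→d8:-→d9:-→d10:-→d11:-→d12:-→d13:-→d14:H1→d15:-→d16:H1 -> H1
  lookup 104.0.20.157: bits 01101000 walk d0:H0→d1:-→d2:-→d3:-→d4:-→d5:-→d6:-→d7:-→d8:H2 -> H2
  lookup 153.96.2.96: bits 10011001011000 walk d0:H0→d1:-→d2:-→d3:-→d4:-→d5:-→d6:-→d7:-→d8:-→d9:-→d10:-→d11:-→d12:-→d13:-→d14:H1 -> H1
  lookup 153.96.51.161: bits 10011001011000 walk d0:H0→d1:-→d2:-→d3:-→d4:-→d5:-→d6:-→d7:-→d8:-→d9:-→d10:-→d11:-→d12:-→d13:-→d14:H1 -> H1
  + 10.124.186.160/27 (H2) depth=27
  lookup 21.186.126.119: bits 000 walk d0:H0→d1:-→d2:-→d3:- -> H0
  lookup 104.0.119.201: bits 01101000 walk d0:H0→d1:-→d2:-→d3:-→d4:-→d5:-→d6:-→d7:-→d8:H2 -> H2
  + 104.233.80.0/24 (H2) depth=24
  + 10.124.186.0/24 (H2) depth=24
  lookup 10.124.186.74: bits 000010100111110010111010 walk d0:H0→d1:-→d2:-→d3:-→d4:-→d5:-→d6:-→d7:-→d8:-→d9:-→d10:-→d11:-→d12:-→d13:-→d14:-→d15:-→d16:-→d17:-→d18:-→d19:-→d20:-→d21:-→d22:-→d23:-→d24:H2 -> H2
  lookup 202.220.88.212: bits 1 walk d0:H0→d1:- -> H0
  + 10.124.0.0/16 (H2) depth=16
  + 0.0.0.0/0 (H0) depth=0
  lookup 10.124.186.0: bits 000010100111110010111010 walk d0:H0→d1:-→d2:-→d3:-→d4:-→d5:-→d6:-→d7:-→d8:-→d9:-→d10:-→d11:-→d12:-→d13:-→d14:-→d15:-→d16:H2→d17:-→d18:-→d19:-→d20:-→d21:-→d22:-→d23:-→d24:H2 -> H2
  lookup 10.124.186.83: bits 000010100111110010111010 walk d0:H0→d1:-→d2:-→d3:-→d4:-→d5:-→d6:-→d7:-→d8:-→d9:-→d10:-→d11:-→d12:-→d13:-→d14:-→d15:-→d16:H2→d17:-→d18:-→d19:-→d20:-→d21:-→d22:-→d23:-→d24:H2 -> H2
  lookup 10.124.186.0: bits 000010100111110010111010 walk d0:H0→d1:-→d2:-→d3:-→d4:-→d5:-→d6:-→d7:-→d8:-→d9:-→d10:-→d11:-→d12:-→d13:-→d14:-→d15:-→d16:H2→d17:-→d18:-→d19:-→d20:-→d21:-→d22:-→d23:-→d24:H2 -> H2
  + 1.16.0.0/12 (H2) depth=12
  + 104.0.0.0/6 (H0) depth=6
  - 10.124.0.0/16 clear@16
  - 0.0.0.0/0 clear@0
  lookup 153.99.27.56: bits 1001100101100011 walk d0:-→d1:-→d2:-→d3:-→d4:-→d5:-→d6:-→d7:-→d8:-→d9:-→d10:-→d11:-→d12:-→d13:-→d14:H1→d15:-→d16:H1 -> H1
  - 104.233.80.0/24 clear@24
  + 104.233.80.48/28 (H1) depth=28
  lookup 10.124.186.2: bits 000010100111110010111010 walk d0:-→d1:-→d2:-→d3:-→d4:-→d5:-→d6:-→d7:-→d8:-→d9:-→d10:-→d11:-→d12:-→d13:-→d14:-→d15:-→d16:-→d17:-→d18:-→d19:-→d20:-→d21:-→d22:-→d23:-→d24:H2 -> H2
  lookup 124.97.23.63: bits 011 walk d0:-→d1:-→d2:-→d3:- -> no-route

== LOOKUPS ==
["H0","H0","H0","H0","H1","H0","H1","H2","H1","H1","H0","H2","H2","H0","H2","H2","H2","H1","H2","no-route"]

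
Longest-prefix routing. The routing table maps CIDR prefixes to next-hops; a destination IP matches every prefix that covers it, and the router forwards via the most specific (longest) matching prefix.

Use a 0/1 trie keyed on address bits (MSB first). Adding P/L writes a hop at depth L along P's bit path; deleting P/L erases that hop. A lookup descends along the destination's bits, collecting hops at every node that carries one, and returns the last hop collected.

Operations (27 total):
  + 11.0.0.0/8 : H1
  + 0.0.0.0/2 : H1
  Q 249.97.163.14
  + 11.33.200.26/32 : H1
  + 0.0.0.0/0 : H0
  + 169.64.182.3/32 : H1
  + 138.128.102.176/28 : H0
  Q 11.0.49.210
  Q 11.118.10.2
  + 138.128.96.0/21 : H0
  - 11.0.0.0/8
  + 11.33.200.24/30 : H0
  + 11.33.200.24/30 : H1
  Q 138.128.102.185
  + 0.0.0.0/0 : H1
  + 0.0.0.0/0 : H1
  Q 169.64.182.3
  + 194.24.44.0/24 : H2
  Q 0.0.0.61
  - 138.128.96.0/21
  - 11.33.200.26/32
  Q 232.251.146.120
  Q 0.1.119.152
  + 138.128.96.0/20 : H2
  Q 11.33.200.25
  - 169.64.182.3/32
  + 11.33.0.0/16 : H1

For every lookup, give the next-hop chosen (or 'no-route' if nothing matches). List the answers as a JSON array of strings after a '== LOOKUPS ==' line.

Apply in order:
  add 11.0.0.0/8 -> H1 at depth 8
  add 0.0.0.0/2 -> H1 at depth 2
  Q 249.97.163.14: descend ε ; hops seen [∅] ; pick no-route
  add 11.33.200.26/32 -> H1 at depth 32
  add 0.0.0.0/0 -> H0 at depth 0
  add 169.64.182.3/32 -> H1 at depth 32
  add 138.128.102.176/28 -> H0 at depth 28
  Q 11.0.49.210: descend 0000101100 ; hops seen [H0,H1,H1] ; pick H1
  Q 11.118.10.2: descend 000010110 ; hops seen [H0,H1,H1] ; pick H1
  add 138.128.96.0/21 -> H0 at depth 21
  del 11.0.0.0/8 (clear depth 8)
  add 11.33.200.24/30 -> H0 at depth 30
  add 11.33.200.24/30 -> H1 at depth 30
  Q 138.128.102.185: descend 1000101010000000011001101011 ; hops seen [H0,H0,H0] ; pick H0
  add 0.0.0.0/0 -> H1 at depth 0
  add 0.0.0.0/0 -> H1 at depth 0
  Q 169.64.182.3: descend 10101001010000001011011000000011 ; hops seen [H1,H1] ; pick H1
  add 194.24.44.0/24 -> H2 at depth 24
  Q 0.0.0.61: descend 0000 ; hops seen [H1,H1] ; pick H1
  del 138.128.96.0/21 (clear depth 21)
  del 11.33.200.26/32 (clear depth 32)
  Q 232.251.146.120: descend 11 ; hops seen [H1] ; pick H1
  Q 0.1.119.152: descend 0000 ; hops seen [H1,H1] ; pick H1
  add 138.128.96.0/20 -> H2 at depth 20
  Q 11.33.200.25: descend 000010110010000111001000000110 ; hops seen [H1,H1,H1] ; pick H1
  del 169.64.182.3/32 (clear depth 32)
  add 11.33.0.0/16 -> H1 at depth 16

== LOOKUPS ==
["no-route","H1","H1","H0","H1","H1","H1","H1","H1"]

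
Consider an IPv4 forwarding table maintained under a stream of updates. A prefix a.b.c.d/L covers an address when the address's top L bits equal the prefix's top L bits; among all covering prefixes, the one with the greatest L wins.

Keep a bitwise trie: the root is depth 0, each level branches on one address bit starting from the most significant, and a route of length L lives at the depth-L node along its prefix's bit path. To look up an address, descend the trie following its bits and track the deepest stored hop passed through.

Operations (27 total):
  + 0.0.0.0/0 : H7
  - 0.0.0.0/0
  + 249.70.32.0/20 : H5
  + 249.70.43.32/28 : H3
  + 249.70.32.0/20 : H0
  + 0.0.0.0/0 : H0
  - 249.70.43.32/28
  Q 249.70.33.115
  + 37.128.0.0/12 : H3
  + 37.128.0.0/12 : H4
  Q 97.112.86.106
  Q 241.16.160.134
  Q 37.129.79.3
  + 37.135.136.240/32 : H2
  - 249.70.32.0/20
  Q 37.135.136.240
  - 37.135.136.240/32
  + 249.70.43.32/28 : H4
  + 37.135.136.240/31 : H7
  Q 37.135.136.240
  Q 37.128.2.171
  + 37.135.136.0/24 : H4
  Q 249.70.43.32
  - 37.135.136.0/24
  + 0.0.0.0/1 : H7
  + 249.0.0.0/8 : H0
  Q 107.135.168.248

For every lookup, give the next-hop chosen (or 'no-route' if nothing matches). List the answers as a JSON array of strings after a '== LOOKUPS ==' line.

Apply in order:
  add 0.0.0.0/0 -> H7 at depth 0
  del 0.0.0.0/0 (clear depth 0)
  add 249.70.32.0/20 -> H5 at depth 20
  add 249.70.43.32/28 -> H3 at depth 28
  add 249.70.32.0/20 -> H0 at depth 20
  add 0.0.0.0/0 -> H0 at depth 0
  del 249.70.43.32/28 (clear depth 28)
  lookup 249.70.33.115: bits 11111001010001100010 walk d0:H0→d1:-→d2:-→d3:-→d4:-→d5:-→d6:-→d7:-→d8:-→d9:-→d10:-→d11:-→d12:-→d13:-→d14:-→d15:-→d16:-→d17:-→d18:-→d19:-→d20:H0 -> H0
  add 37.128.0.0/12 -> H3 at depth 12
  add 37.128.0.0/12 -> H4 at depth 12
  lookup 97.112.86.106: bits 0 walk d0:H0→d1:- -> H0
  lookup 241.16.160.134: bits 1111 walk d0:H0→d1:-→d2:-→d3:-→d4:- -> H0
  lookup 37.129.79.3: bits 001001011000 walk d0:H0→d1:-→d2:-→d3:-→d4:-→d5:-→d6:-→d7:-→d8:-→d9:-→d10:-→d11:-→d12:H4 -> H4
  add 37.135.136.240/32 -> H2 at depth 32
  del 249.70.32.0/20 (clear depth 20)
  lookup 37.135.136.240: bits 00100101100001111000100011110000 walk d0:H0→d1:-→d2:-→d3:-→d4:-→d5:-→d6:-→d7:-→d8:-→d9:-→d10:-→d11:-→d12:H4→d13:-→d14:-→d15:-→d16:-→d17:-→d18:-→d19:-→d20:-→d21:-→d22:-→d23:-→d24:-→d25:-→d26:-→d27:-→d28:-→d29:-→d30:-→d31:-→d32:H2 -> H2
  del 37.135.136.240/32 (clear depth 32)
  add 249.70.43.32/28 -> H4 at depth 28
  add 37.135.136.240/31 -> H7 at depth 31
  lookup 37.135.136.240: bits 00100101100001111000100011110000 walk d0:H0→d1:-→d2:-→d3:-→d4:-→d5:-→d6:-→d7:-→d8:-→d9:-→d10:-→d11:-→d12:H4→d13:-→d14:-→d15:-→d16:-→d17:-→d18:-→d19:-→d20:-→d21:-→d22:-→d23:-→d24:-→d25:-→d26:-→d27:-→d28:-→d29:-→d30:-→d31:H7→d32:- -> H7
  lookup 37.128.2.171: bits 0010010110000 walk d0:H0→d1:-→d2:-→d3:-→d4:-→d5:-→d6:-→d7:-→d8:-→d9:-→d10:-→d11:-→d12:H4→d13:- -> H4
  add 37.135.136.0/24 -> H4 at depth 24
  lookup 249.70.43.32: bits 1111100101000110001010110010 walk d0:H0→d1:-→d2:-→d3:-→d4:-→d5:-→d6:-→d7:-→d8:-→d9:-→d10:-→d11:-→d12:-→d13:-→d14:-→d15:-→d16:-→d17:-→d18:-→d19:-→d20:-→d21:-→d22:-→d23:-→d24:-→d25:-→d26:-→d27:-→d28:H4 -> H4
  del 37.135.136.0/24 (clear depth 24)
  add 0.0.0.0/1 -> H7 at depth 1
  add 249.0.0.0/8 -> H0 at depth 8
  lookup 107.135.168.248: bits 0 walk d0:H0→d1:H7 -> H7

== LOOKUPS ==
["H0","H0","H0","H4","H2","H7","H4","H4","H7"]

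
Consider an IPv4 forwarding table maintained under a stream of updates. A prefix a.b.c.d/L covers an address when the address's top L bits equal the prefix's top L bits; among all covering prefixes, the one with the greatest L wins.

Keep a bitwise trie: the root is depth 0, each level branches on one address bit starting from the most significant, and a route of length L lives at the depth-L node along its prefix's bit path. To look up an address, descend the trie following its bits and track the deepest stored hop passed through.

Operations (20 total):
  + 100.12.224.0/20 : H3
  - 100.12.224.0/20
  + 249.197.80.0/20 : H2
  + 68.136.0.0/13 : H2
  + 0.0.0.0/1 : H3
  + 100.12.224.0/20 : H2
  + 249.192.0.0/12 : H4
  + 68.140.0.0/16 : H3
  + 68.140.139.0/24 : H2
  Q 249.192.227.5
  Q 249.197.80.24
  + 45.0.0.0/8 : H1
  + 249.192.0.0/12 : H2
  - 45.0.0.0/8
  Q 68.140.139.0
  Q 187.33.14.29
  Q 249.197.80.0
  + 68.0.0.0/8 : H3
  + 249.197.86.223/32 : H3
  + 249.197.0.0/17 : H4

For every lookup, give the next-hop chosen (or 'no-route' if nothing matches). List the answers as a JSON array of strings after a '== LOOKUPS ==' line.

Trace:
  add 100.12.224.0/20 -> H3 at depth 20
  del 100.12.224.0/20 (clear depth 20)
  add 249.197.80.0/20 -> H2 at depth 20
  add 68.136.0.0/13 -> H2 at depth 13
  add 0.0.0.0/1 -> H3 at depth 1
  add 100.12.224.0/20 -> H2 at depth 20
  add 249.192.0.0/12 -> H4 at depth 12
  add 68.140.0.0/16 -> H3 at depth 16
  add 68.140.139.0/24 -> H2 at depth 24
  lookup 249.192.227.5: bits 1111100111000 walk d0:-→d1:-→d2:-→d3:-→d4:-→d5:-→d6:-→d7:-→d8:-→d9:-→d10:-→d11:-→d12:H4→d13:- -> H4
  lookup 249.197.80.24: bits 11111001110001010101 walk d0:-→d1:-→d2:-→d3:-→d4:-→d5:-→d6:-→d7:-→d8:-→d9:-→d10:-→d11:-→d12:H4→d13:-→d14:-→d15:-→d16:-→d17:-→d18:-→d19:-→d20:H2 -> H2
  add 45.0.0.0/8 -> H1 at depth 8
  add 249.192.0.0/12 -> H2 at depth 12
  del 45.0.0.0/8 (clear depth 8)
  lookup 68.140.139.0: bits 010001001000110010001011 walk d0:-→d1:H3→d2:-→d3:-→d4:-→d5:-→d6:-→d7:-→d8:-→d9:-→d10:-→d11:-→d12:-→d13:H2→d14:-→d15:-→d16:H3→d17:-→d18:-→d19:-→d20:-→d21:-→d22:-→d23:-→d24:H2 -> H2
  lookup 187.33.14.29: bits 1 walk d0:-→d1:- -> no-route
  lookup 249.197.80.0: bits 11111001110001010101 walk d0:-→d1:-→d2:-→d3:-→d4:-→d5:-→d6:-→d7:-→d8:-→d9:-→d10:-→d11:-→d12:H2→d13:-→d14:-→d15:-→d16:-→d17:-→d18:-→d19:-→d20:H2 -> H2
  add 68.0.0.0/8 -> H3 at depth 8
  add 249.197.86.223/32 -> H3 at depth 32
  add 249.197.0.0/17 -> H4 at depth 17

== LOOKUPS ==
["H4","H2","H2","no-route","H2"]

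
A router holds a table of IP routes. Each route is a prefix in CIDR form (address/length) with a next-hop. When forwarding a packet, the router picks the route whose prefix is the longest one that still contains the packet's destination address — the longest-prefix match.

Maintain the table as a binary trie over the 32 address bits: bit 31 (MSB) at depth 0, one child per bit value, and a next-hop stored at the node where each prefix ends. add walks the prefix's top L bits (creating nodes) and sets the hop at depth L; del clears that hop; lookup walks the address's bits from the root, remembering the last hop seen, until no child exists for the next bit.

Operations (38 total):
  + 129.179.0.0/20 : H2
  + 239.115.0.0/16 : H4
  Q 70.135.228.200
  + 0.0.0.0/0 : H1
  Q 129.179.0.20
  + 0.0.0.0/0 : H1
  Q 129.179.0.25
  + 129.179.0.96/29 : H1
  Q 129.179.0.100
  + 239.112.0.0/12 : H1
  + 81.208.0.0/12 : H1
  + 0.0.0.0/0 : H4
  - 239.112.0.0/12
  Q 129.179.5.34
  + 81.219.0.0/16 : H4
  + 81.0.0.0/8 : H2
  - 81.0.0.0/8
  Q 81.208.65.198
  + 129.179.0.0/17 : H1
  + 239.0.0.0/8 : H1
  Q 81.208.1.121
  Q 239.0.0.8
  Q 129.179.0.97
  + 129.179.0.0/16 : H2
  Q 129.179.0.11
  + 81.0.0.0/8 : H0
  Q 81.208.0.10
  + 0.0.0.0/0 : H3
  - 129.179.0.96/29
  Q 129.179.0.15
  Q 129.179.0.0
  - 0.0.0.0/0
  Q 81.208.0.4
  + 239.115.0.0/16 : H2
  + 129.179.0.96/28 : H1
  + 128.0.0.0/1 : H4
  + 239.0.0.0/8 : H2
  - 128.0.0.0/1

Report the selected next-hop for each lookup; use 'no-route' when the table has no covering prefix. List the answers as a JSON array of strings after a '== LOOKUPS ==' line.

Apply in order:
  add 129.179.0.0/20 -> H2 at depth 20
  add 239.115.0.0/16 -> H4 at depth 16
  ? 70.135.228.200  path d0:-  best=no-route
  add 0.0.0.0/0 -> H1 at depth 0
  ? 129.179.0.20  path d0:H1→d1:-→d2:-→d3:-→d4:-→d5:-→d6:-→d7:-→d8:-→d9:-→d10:-→d11:-→d12:-→d13:-→d14:-→d15:-→d16:-→d17:-→d18:-→d19:-→d20:H2  best=H2
  add 0.0.0.0/0 -> H1 at depth 0
  ? 129.179.0.25  path d0:H1→d1:-→d2:-→d3:-→d4:-→d5:-→d6:-→d7:-→d8:-→d9:-→d10:-→d11:-→d12:-→d13:-→d14:-→d15:-→d16:-→d17:-→d18:-→d19:-→d20:H2  best=H2
  add 129.179.0.96/29 -> H1 at depth 29
  ? 129.179.0.100  path d0:H1→d1:-→d2:-→d3:-→d4:-→d5:-→d6:-→d7:-→d8:-→d9:-→d10:-→d11:-→d12:-→d13:-→d14:-→d15:-→d16:-→d17:-→d18:-→d19:-→d20:H2→d21:-→d22:-→d23:-→d24:-→d25:-→d26:-→d27:-→d28:-→d29:H1  best=H1
  add 239.112.0.0/12 -> H1 at depth 12
  add 81.208.0.0/12 -> H1 at depth 12
  add 0.0.0.0/0 -> H4 at depth 0
  - 239.112.0.0/12 clear@12
  ? 129.179.5.34  path d0:H4→d1:-→d2:-→d3:-→d4:-→d5:-→d6:-→d7:-→d8:-→d9:-→d10:-→d11:-→d12:-→d13:-→d14:-→d15:-→d16:-→d17:-→d18:-→d19:-→d20:H2→d21:-  best=H2
  add 81.219.0.0/16 -> H4 at depth 16
  add 81.0.0.0/8 -> H2 at depth 8
  - 81.0.0.0/8 clear@8
  ? 81.208.65.198  path d0:H4→d1:-→d2:-→d3:-→d4:-→d5:-→d6:-→d7:-→d8:-→d9:-→d10:-→d11:-→d12:H1  best=H1
  add 129.179.0.0/17 -> H1 at depth 17
  add 239.0.0.0/8 -> H1 at depth 8
  ? 81.208.1.121  path d0:H4→d1:-→d2:-→d3:-→d4:-→d5:-→d6:-→d7:-→d8:-→d9:-→d10:-→d11:-→d12:H1  best=H1
  ? 239.0.0.8  path d0:H4→d1:-→d2:-→d3:-→d4:-→d5:-→d6:-→d7:-→d8:H1→d9:-  best=H1
  ? 129.179.0.97  path d0:H4→d1:-→d2:-→d3:-→d4:-→d5:-→d6:-→d7:-→d8:-→d9:-→d10:-→d11:-→d12:-→d13:-→d14:-→d15:-→d16:-→d17:H1→d18:-→d19:-→d20:H2→d21:-→d22:-→d23:-→d24:-→d25:-→d26:-→d27:-→d28:-→d29:H1  best=H1
  add 129.179.0.0/16 -> H2 at depth 16
  ? 129.179.0.11  path d0:H4→d1:-→d2:-→d3:-→d4:-→d5:-→d6:-→d7:-→d8:-→d9:-→d10:-→d11:-→d12:-→d13:-→d14:-→d15:-→d16:H2→d17:H1→d18:-→d19:-→d20:H2→d21:-→d22:-→d23:-→d24:-→d25:-  best=H2
  add 81.0.0.0/8 -> H0 at depth 8
  ? 81.208.0.10  path d0:H4→d1:-→d2:-→d3:-→d4:-→d5:-→d6:-→d7:-→d8:H0→d9:-→d10:-→d11:-→d12:H1  best=H1
  add 0.0.0.0/0 -> H3 at depth 0
  - 129.179.0.96/29 clear@29
  ? 129.179.0.15  path d0:H3→d1:-→d2:-→d3:-→d4:-→d5:-→d6:-→d7:-→d8:-→d9:-→d10:-→d11:-→d12:-→d13:-→d14:-→d15:-→d16:H2→d17:H1→d18:-→d19:-→d20:H2→d21:-→d22:-→d23:-→d24:-→d25:-  best=H2
  ? 129.179.0.0  path d0:H3→d1:-→d2:-→d3:-→d4:-→d5:-→d6:-→d7:-→d8:-→d9:-→d10:-→d11:-→d12:-→d13:-→d14:-→d15:-→d16:H2→d17:H1→d18:-→d19:-→d20:H2→d21:-→d22:-→d23:-→d24:-→d25:-  best=H2
  - 0.0.0.0/0 clear@0
  ? 81.208.0.4  path d0:-→d1:-→d2:-→d3:-→d4:-→d5:-→d6:-→d7:-→d8:H0→d9:-→d10:-→d11:-→d12:H1  best=H1
  add 239.115.0.0/16 -> H2 at depth 16
  add 129.179.0.96/28 -> H1 at depth 28
  add 128.0.0.0/1 -> H4 at depth 1
  add 239.0.0.0/8 -> H2 at depth 8
  - 128.0.0.0/1 clear@1

== LOOKUPS ==
["no-route","H2","H2","H1","H2","H1","H1","H1","H1","H2","H1","H2","H2","H1"]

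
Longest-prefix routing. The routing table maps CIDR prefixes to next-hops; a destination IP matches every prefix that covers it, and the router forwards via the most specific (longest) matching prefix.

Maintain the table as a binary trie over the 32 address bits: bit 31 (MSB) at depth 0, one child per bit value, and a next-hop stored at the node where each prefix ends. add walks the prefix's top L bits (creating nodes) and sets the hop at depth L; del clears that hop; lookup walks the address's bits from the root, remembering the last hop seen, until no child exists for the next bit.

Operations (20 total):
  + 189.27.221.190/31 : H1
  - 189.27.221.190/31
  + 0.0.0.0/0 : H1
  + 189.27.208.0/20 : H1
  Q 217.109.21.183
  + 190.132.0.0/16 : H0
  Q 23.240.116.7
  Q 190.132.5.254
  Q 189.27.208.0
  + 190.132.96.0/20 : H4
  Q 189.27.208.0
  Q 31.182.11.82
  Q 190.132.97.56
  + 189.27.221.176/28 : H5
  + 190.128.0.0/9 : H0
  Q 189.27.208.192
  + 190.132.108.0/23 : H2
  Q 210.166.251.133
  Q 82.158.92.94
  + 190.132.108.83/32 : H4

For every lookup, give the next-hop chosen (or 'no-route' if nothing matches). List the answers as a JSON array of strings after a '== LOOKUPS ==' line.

Process each operation:
  + 189.27.221.190/31 (H1) depth=31
  - 189.27.221.190/31 clear@31
  + 0.0.0.0/0 (H1) depth=0
  + 189.27.208.0/20 (H1) depth=20
  ? 217.109.21.183  path d0:H1→d1:-  best=H1
  + 190.132.0.0/16 (H0) depth=16
  ? 23.240.116.7  path d0:H1  best=H1
  ? 190.132.5.254  path d0:H1→d1:-→d2:-→d3:-→d4:-→d5:-→d6:-→d7:-→d8:-→d9:-→d10:-→d11:-→d12:-→d13:-→d14:-→d15:-→d16:H0  best=H0
  ? 189.27.208.0  path d0:H1→d1:-→d2:-→d3:-→d4:-→d5:-→d6:-→d7:-→d8:-→d9:-→d10:-→d11:-→d12:-→d13:-→d14:-→d15:-→d16:-→d17:-→d18:-→d19:-→d20:H1  best=H1
  + 190.132.96.0/20 (H4) depth=20
  ? 189.27.208.0  path d0:H1→d1:-→d2:-→d3:-→d4:-→d5:-→d6:-→d7:-→d8:-→d9:-→d10:-→d11:-→d12:-→d13:-→d14:-→d15:-→d16:-→d17:-→d18:-→d19:-→d20:H1  best=H1
  ? 31.182.11.82  path d0:H1  best=H1
  ? 190.132.97.56  path d0:H1→d1:-→d2:-→d3:-→d4:-→d5:-→d6:-→d7:-→d8:-→d9:-→d10:-→d11:-→d12:-→d13:-→d14:-→d15:-→d16:H0→d17:-→d18:-→d19:-→d20:H4  best=H4
  + 189.27.221.176/28 (H5) depth=28
  + 190.128.0.0/9 (H0) depth=9
  ? 189.27.208.192  path d0:H1→d1:-→d2:-→d3:-→d4:-→d5:-→d6:-→d7:-→d8:-→d9:-→d10:-→d11:-→d12:-→d13:-→d14:-→d15:-→d16:-→d17:-→d18:-→d19:-→d20:H1  best=H1
  + 190.132.108.0/23 (H2) depth=23
  ? 210.166.251.133  path d0:H1→d1:-  best=H1
  ? 82.158.92.94  path d0:H1  best=H1
  + 190.132.108.83/32 (H4) depth=32

== LOOKUPS ==
["H1","H1","H0","H1","H1","H1","H4","H1","H1","H1"]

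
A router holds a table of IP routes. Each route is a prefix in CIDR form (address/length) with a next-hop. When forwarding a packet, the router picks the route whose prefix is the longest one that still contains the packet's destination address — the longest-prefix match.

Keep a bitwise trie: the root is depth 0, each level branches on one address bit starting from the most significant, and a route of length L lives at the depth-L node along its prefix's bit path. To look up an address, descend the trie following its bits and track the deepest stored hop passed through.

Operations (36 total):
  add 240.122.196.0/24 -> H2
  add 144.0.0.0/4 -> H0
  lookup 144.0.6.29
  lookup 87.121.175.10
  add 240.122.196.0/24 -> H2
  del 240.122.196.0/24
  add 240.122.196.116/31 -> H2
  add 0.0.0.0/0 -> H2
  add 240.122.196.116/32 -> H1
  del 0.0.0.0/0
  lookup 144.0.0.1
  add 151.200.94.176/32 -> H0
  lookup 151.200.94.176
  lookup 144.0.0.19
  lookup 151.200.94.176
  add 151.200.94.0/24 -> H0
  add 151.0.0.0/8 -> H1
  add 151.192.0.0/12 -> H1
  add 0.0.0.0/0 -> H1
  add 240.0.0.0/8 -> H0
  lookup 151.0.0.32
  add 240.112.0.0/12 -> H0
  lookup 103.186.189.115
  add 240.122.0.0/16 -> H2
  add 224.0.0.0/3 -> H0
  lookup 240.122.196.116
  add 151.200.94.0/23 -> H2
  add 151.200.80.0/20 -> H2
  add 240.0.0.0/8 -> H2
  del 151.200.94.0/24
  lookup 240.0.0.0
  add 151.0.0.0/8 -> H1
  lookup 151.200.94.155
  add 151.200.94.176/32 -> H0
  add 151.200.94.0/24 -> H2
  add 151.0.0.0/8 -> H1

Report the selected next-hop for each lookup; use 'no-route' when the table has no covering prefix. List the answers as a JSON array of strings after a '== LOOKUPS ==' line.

Apply in order:
  + 240.122.196.0/24 (H2) depth=24
  + 144.0.0.0/4 (H0) depth=4
  ? 144.0.6.29  path d0:-→d1:-→d2:-→d3:-→d4:H0  best=H0
  ? 87.121.175.10  path d0:-  best=no-route
  + 240.122.196.0/24 (H2) depth=24
  del 240.122.196.0/24 (clear depth 24)
  + 240.122.196.116/31 (H2) depth=31
  + 0.0.0.0/0 (H2) depth=0
  + 240.122.196.116/32 (H1) depth=32
  del 0.0.0.0/0 (clear depth 0)
  ? 144.0.0.1  path d0:-→d1:-→d2:-→d3:-→d4:H0  best=H0
  + 151.200.94.176/32 (H0) depth=32
  ? 151.200.94.176  path d0:-→d1:-→d2:-→d3:-→d4:H0→d5:-→d6:-→d7:-→d8:-→d9:-→d10:-→d11:-→d12:-→d13:-→d14:-→d15:-→d16:-→d17:-→d18:-→d19:-→d20:-→d21:-→d22:-→d23:-→d24:-→d25:-→d26:-→d27:-→d28:-→d29:-→d30:-→d31:-→d32:H0  best=H0
  ? 144.0.0.19  path d0:-→d1:-→d2:-→d3:-→d4:H0→d5:-  best=H0
  ? 151.200.94.176  path d0:-→d1:-→d2:-→d3:-→d4:H0→d5:-→d6:-→d7:-→d8:-→d9:-→d10:-→d11:-→d12:-→d13:-→d14:-→d15:-→d16:-→d17:-→d18:-→d19:-→d20:-→d21:-→d22:-→d23:-→d24:-→d25:-→d26:-→d27:-→d28:-→d29:-→d30:-→d31:-→d32:H0  best=H0
  + 151.200.94.0/24 (H0) depth=24
  + 151.0.0.0/8 (H1) depth=8
  + 151.192.0.0/12 (H1) depth=12
  + 0.0.0.0/0 (H1) depth=0
  + 240.0.0.0/8 (H0) depth=8
  ? 151.0.0.32  path d0:H1→d1:-→d2:-→d3:-→d4:H0→d5:-→d6:-→d7:-→d8:H1  best=H1
  + 240.112.0.0/12 (H0) depth=12
  ? 103.186.189.115  path d0:H1  best=H1
  + 240.122.0.0/16 (H2) depth=16
  + 224.0.0.0/3 (H0) depth=3
  ? 240.122.196.116  path d0:H1→d1:-→d2:-→d3:H0→d4:-→d5:-→d6:-→d7:-→d8:H0→d9:-→d10:-→d11:-→d12:H0→d13:-→d14:-→d15:-→d16:H2→d17:-→d18:-→d19:-→d20:-→d21:-→d22:-→d23:-→d24:-→d25:-→d26:-→d27:-→d28:-→d29:-→d30:-→d31:H2→d32:H1  best=H1
  + 151.200.94.0/23 (H2) depth=23
  + 151.200.80.0/20 (H2) depth=20
  + 240.0.0.0/8 (H2) depth=8
  del 151.200.94.0/24 (clear depth 24)
  ? 240.0.0.0  path d0:H1→d1:-→d2:-→d3:H0→d4:-→d5:-→d6:-→d7:-→d8:H2→d9:-  best=H2
  + 151.0.0.0/8 (H1) depth=8
  ? 151.200.94.155  path d0:H1→d1:-→d2:-→d3:-→d4:H0→d5:-→d6:-→d7:-→d8:H1→d9:-→d10:-→d11:-→d12:H1→d13:-→d14:-→d15:-→d16:-→d17:-→d18:-→d19:-→d20:H2→d21:-→d22:-→d23:H2→d24:-→d25:-→d26:-  best=H2
  + 151.200.94.176/32 (H0) depth=32
  + 151.200.94.0/24 (H2) depth=24
  + 151.0.0.0/8 (H1) depth=8

== LOOKUPS ==
["H0","no-route","H0","H0","H0","H0","H1","H1","H1","H2","H2"]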